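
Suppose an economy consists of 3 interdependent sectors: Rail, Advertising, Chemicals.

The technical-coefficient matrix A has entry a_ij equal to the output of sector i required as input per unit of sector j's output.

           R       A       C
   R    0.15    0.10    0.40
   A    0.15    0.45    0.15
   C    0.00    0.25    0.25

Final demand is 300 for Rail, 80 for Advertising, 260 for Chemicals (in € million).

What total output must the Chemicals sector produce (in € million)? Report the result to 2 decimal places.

x_C = 498.80

I − A =
  [   0.85    -0.10    -0.40]
  [  -0.15     0.55    -0.15]
  [   0.00    -0.25     0.75]
Cofactors of I−A, C_ij = (−1)^(i+j)·(minor ij) (rows/columns in the sector order above):
  C_11 = (0.55)(0.75) − (-0.15)(-0.25) = 0.3750
  C_12 = −[(-0.15)(0.75) − (-0.15)(0.00)] = 0.1125
  C_13 = (-0.15)(-0.25) − (0.55)(0.00) = 0.0375
  C_21 = −[(-0.10)(0.75) − (-0.40)(-0.25)] = 0.1750
  C_22 = (0.85)(0.75) − (-0.40)(0.00) = 0.6375
  C_23 = −[(0.85)(-0.25) − (-0.10)(0.00)] = 0.2125
  C_31 = (-0.10)(-0.15) − (-0.40)(0.55) = 0.2350
  C_32 = −[(0.85)(-0.15) − (-0.40)(-0.15)] = 0.1875
  C_33 = (0.85)(0.55) − (-0.10)(-0.15) = 0.4525
det(I−A) = Σ_j (I−A)_1j·C_1j = (0.85)(0.3750) + (-0.10)(0.1125) + (-0.40)(0.0375) = 0.2925
adj(I−A) = Cᵀ =
  [ 0.3750   0.1750   0.2350]
  [ 0.1125   0.6375   0.1875]
  [ 0.0375   0.2125   0.4525]
(I − A)⁻¹ = adj(I−A) / det(I−A) ≈
  [   1.2821     0.5983     0.8034]
  [   0.3846     2.1795     0.6410]
  [   0.1282     0.7265     1.5470]
x = (I − A)⁻¹ d = adj(I−A)·d / det(I−A), with det(I−A) = 0.2925:
  x_R = (0.3750·300 + 0.1750·80 + 0.2350·260) / 0.2925 = 187.60 / 0.2925 ≈ 641.37
  x_A = (0.1125·300 + 0.6375·80 + 0.1875·260) / 0.2925 = 133.50 / 0.2925 ≈ 456.41
  x_C = (0.0375·300 + 0.2125·80 + 0.4525·260) / 0.2925 = 145.90 / 0.2925 ≈ 498.80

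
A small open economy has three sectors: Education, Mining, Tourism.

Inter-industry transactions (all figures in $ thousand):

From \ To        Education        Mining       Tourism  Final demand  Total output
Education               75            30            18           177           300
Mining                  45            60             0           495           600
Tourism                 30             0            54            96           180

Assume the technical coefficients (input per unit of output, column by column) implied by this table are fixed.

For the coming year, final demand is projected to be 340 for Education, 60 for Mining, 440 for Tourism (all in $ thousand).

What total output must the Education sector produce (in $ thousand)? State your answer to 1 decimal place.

Technical coefficients a_ij = z_ij / X_j:
  a_EE = 75/300 = 0.25, a_ME = 45/300 = 0.15, a_TE = 30/300 = 0.10
  a_EM = 30/600 = 0.05, a_MM = 60/600 = 0.10, a_TM = 0/600 = 0.00
  a_ET = 18/180 = 0.10, a_MT = 0/180 = 0.00, a_TT = 54/180 = 0.30
I − A =
  [   0.75    -0.05    -0.10]
  [  -0.15     0.90     0.00]
  [  -0.10     0.00     0.70]
Cofactors of I−A, C_ij = (−1)^(i+j)·(minor ij) (rows/columns in the sector order above):
  C_11 = (0.90)(0.70) − (0.00)(0.00) = 0.6300
  C_12 = −[(-0.15)(0.70) − (0.00)(-0.10)] = 0.1050
  C_13 = (-0.15)(0.00) − (0.90)(-0.10) = 0.0900
  C_21 = −[(-0.05)(0.70) − (-0.10)(0.00)] = 0.0350
  C_22 = (0.75)(0.70) − (-0.10)(-0.10) = 0.5150
  C_23 = −[(0.75)(0.00) − (-0.05)(-0.10)] = 0.0050
  C_31 = (-0.05)(0.00) − (-0.10)(0.90) = 0.0900
  C_32 = −[(0.75)(0.00) − (-0.10)(-0.15)] = 0.0150
  C_33 = (0.75)(0.90) − (-0.05)(-0.15) = 0.6675
det(I−A) = Σ_j (I−A)_1j·C_1j = (0.75)(0.6300) + (-0.05)(0.1050) + (-0.10)(0.0900) = 0.45825
adj(I−A) = Cᵀ =
  [ 0.6300   0.0350   0.0900]
  [ 0.1050   0.5150   0.0150]
  [ 0.0900   0.0050   0.6675]
(I − A)⁻¹ = adj(I−A) / det(I−A) ≈
  [   1.3748     0.0764     0.1964]
  [   0.2291     1.1238     0.0327]
  [   0.1964     0.0109     1.4566]
x = (I − A)⁻¹ d = adj(I−A)·d / det(I−A), with det(I−A) = 0.45825:
  x_E = (0.6300·340 + 0.0350·60 + 0.0900·440) / 0.45825 = 255.90 / 0.45825 ≈ 558.4
  x_M = (0.1050·340 + 0.5150·60 + 0.0150·440) / 0.45825 = 73.20 / 0.45825 ≈ 159.7
  x_T = (0.0900·340 + 0.0050·60 + 0.6675·440) / 0.45825 = 324.60 / 0.45825 ≈ 708.3

x_E = 558.4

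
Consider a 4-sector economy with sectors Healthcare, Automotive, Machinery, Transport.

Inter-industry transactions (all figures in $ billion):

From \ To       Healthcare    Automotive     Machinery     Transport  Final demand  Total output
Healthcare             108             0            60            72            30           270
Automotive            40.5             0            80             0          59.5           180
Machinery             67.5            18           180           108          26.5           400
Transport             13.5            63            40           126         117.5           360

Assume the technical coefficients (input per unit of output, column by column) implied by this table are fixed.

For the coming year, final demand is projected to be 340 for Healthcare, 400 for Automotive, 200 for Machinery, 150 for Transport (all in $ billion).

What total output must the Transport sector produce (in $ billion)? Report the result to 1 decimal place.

x_4 = 1134.2

Technical coefficients a_ij = z_ij / X_j:
  a_11 = 108/270 = 0.40, a_21 = 40.5/270 = 0.15, a_31 = 67.5/270 = 0.25, a_41 = 13.5/270 = 0.05
  a_12 = 0/180 = 0.00, a_22 = 0/180 = 0.00, a_32 = 18/180 = 0.10, a_42 = 63/180 = 0.35
  a_13 = 60/400 = 0.15, a_23 = 80/400 = 0.20, a_33 = 180/400 = 0.45, a_43 = 40/400 = 0.10
  a_14 = 72/360 = 0.20, a_24 = 0/360 = 0.00, a_34 = 108/360 = 0.30, a_44 = 126/360 = 0.35
I − A =
  [   0.60     0.00    -0.15    -0.20]
  [  -0.15     1.00    -0.20     0.00]
  [  -0.25    -0.10     0.55    -0.30]
  [  -0.05    -0.35    -0.10     0.65]
Compute the cofactors C_ij = (−1)^(i+j)·(3×3 minor ij) of I−A; the adjugate is their transpose:
adj(I−A) = Cᵀ =
  [ 0.293500   0.066000   0.131500   0.151000]
  [ 0.084625   0.159375   0.093625   0.069250]
  [ 0.203000   0.118500   0.369500   0.233000]
  [ 0.099375   0.109125   0.117375   0.278250]
det(I−A) = Σ_j (I−A)_1j·C_1j = (0.60)(0.293500) + (0.00)(0.084625) + (-0.15)(0.203000) + (-0.20)(0.099375) = 0.125775
(I − A)⁻¹ = adj(I−A) / det(I−A) ≈
  [   2.3335     0.5247     1.0455     1.2006]
  [   0.6728     1.2671     0.7444     0.5506]
  [   1.6140     0.9422     2.9378     1.8525]
  [   0.7901     0.8676     0.9332     2.2123]
x = (I − A)⁻¹ d = adj(I−A)·d / det(I−A), with det(I−A) = 0.125775:
  x_1 = (0.293500·340 + 0.066000·400 + 0.131500·200 + 0.151000·150) / 0.125775 = 175.14 / 0.125775 ≈ 1392.5
  x_2 = (0.084625·340 + 0.159375·400 + 0.093625·200 + 0.069250·150) / 0.125775 = 121.635 / 0.125775 ≈ 967.1
  x_3 = (0.203000·340 + 0.118500·400 + 0.369500·200 + 0.233000·150) / 0.125775 = 225.27 / 0.125775 ≈ 1791.1
  x_4 = (0.099375·340 + 0.109125·400 + 0.117375·200 + 0.278250·150) / 0.125775 = 142.65 / 0.125775 ≈ 1134.2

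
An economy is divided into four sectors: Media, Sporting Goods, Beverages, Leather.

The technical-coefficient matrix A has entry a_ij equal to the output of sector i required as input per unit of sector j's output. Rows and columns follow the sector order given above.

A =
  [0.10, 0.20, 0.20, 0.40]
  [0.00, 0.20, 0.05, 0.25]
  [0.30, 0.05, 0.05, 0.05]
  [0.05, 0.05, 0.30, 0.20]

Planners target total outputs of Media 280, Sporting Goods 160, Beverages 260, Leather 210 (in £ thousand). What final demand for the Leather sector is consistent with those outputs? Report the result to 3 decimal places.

d_4 = 68.000

I − A =
  [   0.90    -0.20    -0.20    -0.40]
  [   0.00     0.80    -0.05    -0.25]
  [  -0.30    -0.05     0.95    -0.05]
  [  -0.05    -0.05    -0.30     0.80]
d = (I − A) x:
  d_1 = (+0.90)·280 + (-0.20)·160 + (-0.20)·260 + (-0.40)·210 = 84.000
  d_2 = (+0.00)·280 + (+0.80)·160 + (-0.05)·260 + (-0.25)·210 = 62.500
  d_3 = (-0.30)·280 + (-0.05)·160 + (+0.95)·260 + (-0.05)·210 = 144.500
  d_4 = (-0.05)·280 + (-0.05)·160 + (-0.30)·260 + (+0.80)·210 = 68.000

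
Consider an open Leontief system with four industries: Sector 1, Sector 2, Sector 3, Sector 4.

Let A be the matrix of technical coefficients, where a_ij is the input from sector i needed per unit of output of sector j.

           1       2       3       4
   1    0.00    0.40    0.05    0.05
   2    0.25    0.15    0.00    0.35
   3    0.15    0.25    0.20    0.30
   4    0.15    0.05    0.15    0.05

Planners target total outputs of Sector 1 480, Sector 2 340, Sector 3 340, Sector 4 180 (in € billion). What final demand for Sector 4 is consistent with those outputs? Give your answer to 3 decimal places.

d_4 = 31.000

I − A =
  [   1.00    -0.40    -0.05    -0.05]
  [  -0.25     0.85     0.00    -0.35]
  [  -0.15    -0.25     0.80    -0.30]
  [  -0.15    -0.05    -0.15     0.95]
d = (I − A) x:
  d_1 = (+1.00)·480 + (-0.40)·340 + (-0.05)·340 + (-0.05)·180 = 318.000
  d_2 = (-0.25)·480 + (+0.85)·340 + (+0.00)·340 + (-0.35)·180 = 106.000
  d_3 = (-0.15)·480 + (-0.25)·340 + (+0.80)·340 + (-0.30)·180 = 61.000
  d_4 = (-0.15)·480 + (-0.05)·340 + (-0.15)·340 + (+0.95)·180 = 31.000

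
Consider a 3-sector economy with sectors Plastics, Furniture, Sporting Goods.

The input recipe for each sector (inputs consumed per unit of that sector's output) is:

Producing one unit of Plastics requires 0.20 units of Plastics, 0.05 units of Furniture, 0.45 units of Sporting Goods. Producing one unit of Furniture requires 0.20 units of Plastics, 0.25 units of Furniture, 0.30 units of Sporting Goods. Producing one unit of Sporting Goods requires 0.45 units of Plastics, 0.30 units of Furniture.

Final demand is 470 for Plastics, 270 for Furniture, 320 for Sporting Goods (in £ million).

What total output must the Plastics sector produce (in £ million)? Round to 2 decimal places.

x_1 = 1588.12

I − A =
  [   0.80    -0.20    -0.45]
  [  -0.05     0.75    -0.30]
  [  -0.45    -0.30     1.00]
Cofactors of I−A, C_ij = (−1)^(i+j)·(minor ij) (rows/columns in the sector order above):
  C_11 = (0.75)(1.00) − (-0.30)(-0.30) = 0.6600
  C_12 = −[(-0.05)(1.00) − (-0.30)(-0.45)] = 0.1850
  C_13 = (-0.05)(-0.30) − (0.75)(-0.45) = 0.3525
  C_21 = −[(-0.20)(1.00) − (-0.45)(-0.30)] = 0.3350
  C_22 = (0.80)(1.00) − (-0.45)(-0.45) = 0.5975
  C_23 = −[(0.80)(-0.30) − (-0.20)(-0.45)] = 0.3300
  C_31 = (-0.20)(-0.30) − (-0.45)(0.75) = 0.3975
  C_32 = −[(0.80)(-0.30) − (-0.45)(-0.05)] = 0.2625
  C_33 = (0.80)(0.75) − (-0.20)(-0.05) = 0.5900
det(I−A) = Σ_j (I−A)_1j·C_1j = (0.80)(0.6600) + (-0.20)(0.1850) + (-0.45)(0.3525) = 0.332375
adj(I−A) = Cᵀ =
  [ 0.6600   0.3350   0.3975]
  [ 0.1850   0.5975   0.2625]
  [ 0.3525   0.3300   0.5900]
(I − A)⁻¹ = adj(I−A) / det(I−A) ≈
  [   1.9857     1.0079     1.1959]
  [   0.5566     1.7977     0.7898]
  [   1.0605     0.9929     1.7751]
x = (I − A)⁻¹ d = adj(I−A)·d / det(I−A), with det(I−A) = 0.332375:
  x_1 = (0.6600·470 + 0.3350·270 + 0.3975·320) / 0.332375 = 527.85 / 0.332375 ≈ 1588.12
  x_2 = (0.1850·470 + 0.5975·270 + 0.2625·320) / 0.332375 = 332.275 / 0.332375 ≈ 999.70
  x_3 = (0.3525·470 + 0.3300·270 + 0.5900·320) / 0.332375 = 443.575 / 0.332375 ≈ 1334.56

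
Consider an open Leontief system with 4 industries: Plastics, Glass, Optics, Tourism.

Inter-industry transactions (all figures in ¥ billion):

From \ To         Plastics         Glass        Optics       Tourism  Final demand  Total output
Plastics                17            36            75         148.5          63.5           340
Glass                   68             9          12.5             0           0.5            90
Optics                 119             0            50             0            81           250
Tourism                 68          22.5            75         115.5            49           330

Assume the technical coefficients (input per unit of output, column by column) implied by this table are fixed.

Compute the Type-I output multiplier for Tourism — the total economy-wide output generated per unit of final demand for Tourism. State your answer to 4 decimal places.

Technical coefficients a_ij = z_ij / X_j:
  a_PP = 17/340 = 0.05, a_GP = 68/340 = 0.20, a_OP = 119/340 = 0.35, a_TP = 68/340 = 0.20
  a_PG = 36/90 = 0.40, a_GG = 9/90 = 0.10, a_OG = 0/90 = 0.00, a_TG = 22.5/90 = 0.25
  a_PO = 75/250 = 0.30, a_GO = 12.5/250 = 0.05, a_OO = 50/250 = 0.20, a_TO = 75/250 = 0.30
  a_PT = 148.5/330 = 0.45, a_GT = 0/330 = 0.00, a_OT = 0/330 = 0.00, a_TT = 115.5/330 = 0.35
I − A =
  [   0.95    -0.40    -0.30    -0.45]
  [  -0.20     0.90    -0.05     0.00]
  [  -0.35     0.00     0.80     0.00]
  [  -0.20    -0.25    -0.30     0.65]
Compute the cofactors C_ij = (−1)^(i+j)·(3×3 minor ij) of I−A; the adjugate is their transpose:
adj(I−A) = Cᵀ =
  [ 0.468000   0.298000   0.315625   0.324000]
  [ 0.115375   0.306500   0.092375   0.079875]
  [ 0.204750   0.130375   0.400250   0.141750]
  [ 0.282875   0.269750   0.317375   0.518500]
det(I−A) = Σ_j (I−A)_1j·C_1j = (0.95)(0.468000) + (-0.40)(0.115375) + (-0.30)(0.204750) + (-0.45)(0.282875) = 0.20973125
(I − A)⁻¹ = adj(I−A) / det(I−A) ≈
  [   2.23143     1.42087     1.50490     1.54483]
  [   0.55011     1.46139     0.44044     0.38084]
  [   0.97625     0.62163     1.90839     0.67586]
  [   1.34875     1.28617     1.51325     2.47221]
The output multiplier for sector j is the column-j sum of the Leontief inverse (I − A)⁻¹ = adj(I−A) / det(I−A).
Column T of adj(I−A): (0.324000, 0.079875, 0.141750, 0.518500); det(I−A) = 0.20973125.
m_T = (0.324000 + 0.079875 + 0.141750 + 0.518500) / 0.20973125 = 1.064125 / 0.20973125 ≈ 5.0738.

m_T = 5.0738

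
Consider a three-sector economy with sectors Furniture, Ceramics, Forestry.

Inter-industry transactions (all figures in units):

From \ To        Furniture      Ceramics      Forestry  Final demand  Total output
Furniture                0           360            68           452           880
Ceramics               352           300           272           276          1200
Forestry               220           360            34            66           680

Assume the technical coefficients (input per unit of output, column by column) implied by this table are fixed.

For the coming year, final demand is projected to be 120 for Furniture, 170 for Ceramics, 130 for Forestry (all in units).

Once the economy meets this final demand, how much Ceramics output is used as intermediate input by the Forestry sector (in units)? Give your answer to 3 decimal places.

Technical coefficients a_ij = z_ij / X_j:
  a_11 = 0/880 = 0.00, a_21 = 352/880 = 0.40, a_31 = 220/880 = 0.25
  a_12 = 360/1200 = 0.30, a_22 = 300/1200 = 0.25, a_32 = 360/1200 = 0.30
  a_13 = 68/680 = 0.10, a_23 = 272/680 = 0.40, a_33 = 34/680 = 0.05
I − A =
  [   1.00    -0.30    -0.10]
  [  -0.40     0.75    -0.40]
  [  -0.25    -0.30     0.95]
Cofactors of I−A, C_ij = (−1)^(i+j)·(minor ij) (rows/columns in the sector order above):
  C_11 = (0.75)(0.95) − (-0.40)(-0.30) = 0.5925
  C_12 = −[(-0.40)(0.95) − (-0.40)(-0.25)] = 0.4800
  C_13 = (-0.40)(-0.30) − (0.75)(-0.25) = 0.3075
  C_21 = −[(-0.30)(0.95) − (-0.10)(-0.30)] = 0.3150
  C_22 = (1.00)(0.95) − (-0.10)(-0.25) = 0.9250
  C_23 = −[(1.00)(-0.30) − (-0.30)(-0.25)] = 0.3750
  C_31 = (-0.30)(-0.40) − (-0.10)(0.75) = 0.1950
  C_32 = −[(1.00)(-0.40) − (-0.10)(-0.40)] = 0.4400
  C_33 = (1.00)(0.75) − (-0.30)(-0.40) = 0.6300
det(I−A) = Σ_j (I−A)_1j·C_1j = (1.00)(0.5925) + (-0.30)(0.4800) + (-0.10)(0.3075) = 0.41775
adj(I−A) = Cᵀ =
  [ 0.5925   0.3150   0.1950]
  [ 0.4800   0.9250   0.4400]
  [ 0.3075   0.3750   0.6300]
(I − A)⁻¹ = adj(I−A) / det(I−A) ≈
  [   1.4183     0.7540     0.4668]
  [   1.1490     2.2142     1.0533]
  [   0.7361     0.8977     1.5081]
First solve x = (I − A)⁻¹ d = adj(I−A)·d / det(I−A); in particular x_3 = (0.3075·120 + 0.3750·170 + 0.6300·130) / 0.41775 = 182.55 / 0.41775 ≈ 436.98384.
Intermediate flow from 2 to 3: z_23 = a_23 · x_3 = 0.40 × 182.55 / 0.41775 = 73.02 / 0.41775 ≈ 174.794.

z_23 = 174.794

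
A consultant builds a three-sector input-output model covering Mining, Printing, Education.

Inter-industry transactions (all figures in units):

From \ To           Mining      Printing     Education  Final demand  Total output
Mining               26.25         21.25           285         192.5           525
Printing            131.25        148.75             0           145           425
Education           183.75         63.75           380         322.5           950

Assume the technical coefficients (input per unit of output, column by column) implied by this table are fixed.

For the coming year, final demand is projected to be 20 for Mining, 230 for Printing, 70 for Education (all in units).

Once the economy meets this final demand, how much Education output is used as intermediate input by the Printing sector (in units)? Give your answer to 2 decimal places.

z_32 = 60.95

Technical coefficients a_ij = z_ij / X_j:
  a_11 = 26.25/525 = 0.05, a_21 = 131.25/525 = 0.25, a_31 = 183.75/525 = 0.35
  a_12 = 21.25/425 = 0.05, a_22 = 148.75/425 = 0.35, a_32 = 63.75/425 = 0.15
  a_13 = 285/950 = 0.30, a_23 = 0/950 = 0.00, a_33 = 380/950 = 0.40
I − A =
  [   0.95    -0.05    -0.30]
  [  -0.25     0.65     0.00]
  [  -0.35    -0.15     0.60]
Cofactors of I−A, C_ij = (−1)^(i+j)·(minor ij) (rows/columns in the sector order above):
  C_11 = (0.65)(0.60) − (0.00)(-0.15) = 0.3900
  C_12 = −[(-0.25)(0.60) − (0.00)(-0.35)] = 0.1500
  C_13 = (-0.25)(-0.15) − (0.65)(-0.35) = 0.2650
  C_21 = −[(-0.05)(0.60) − (-0.30)(-0.15)] = 0.0750
  C_22 = (0.95)(0.60) − (-0.30)(-0.35) = 0.4650
  C_23 = −[(0.95)(-0.15) − (-0.05)(-0.35)] = 0.1600
  C_31 = (-0.05)(0.00) − (-0.30)(0.65) = 0.1950
  C_32 = −[(0.95)(0.00) − (-0.30)(-0.25)] = 0.0750
  C_33 = (0.95)(0.65) − (-0.05)(-0.25) = 0.6050
det(I−A) = Σ_j (I−A)_1j·C_1j = (0.95)(0.3900) + (-0.05)(0.1500) + (-0.30)(0.2650) = 0.2835
adj(I−A) = Cᵀ =
  [ 0.3900   0.0750   0.1950]
  [ 0.1500   0.4650   0.0750]
  [ 0.2650   0.1600   0.6050]
(I − A)⁻¹ = adj(I−A) / det(I−A) ≈
  [   1.3757     0.2646     0.6878]
  [   0.5291     1.6402     0.2646]
  [   0.9347     0.5644     2.1340]
First solve x = (I − A)⁻¹ d = adj(I−A)·d / det(I−A); in particular x_2 = (0.1500·20 + 0.4650·230 + 0.0750·70) / 0.2835 = 115.20 / 0.2835 ≈ 406.3492.
Intermediate flow from 3 to 2: z_32 = a_32 · x_2 = 0.15 × 115.20 / 0.2835 = 17.28 / 0.2835 ≈ 60.95.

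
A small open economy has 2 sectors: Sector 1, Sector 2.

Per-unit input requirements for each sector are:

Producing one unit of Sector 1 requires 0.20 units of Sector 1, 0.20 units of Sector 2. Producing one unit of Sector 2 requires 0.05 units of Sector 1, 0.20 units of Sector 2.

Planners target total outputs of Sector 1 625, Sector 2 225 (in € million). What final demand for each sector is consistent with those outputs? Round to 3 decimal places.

d_1 = 488.750, d_2 = 55.000

I − A =
  [   0.80    -0.05]
  [  -0.20     0.80]
d = (I − A) x:
  d_1 = (+0.80)·625 + (-0.05)·225 = 488.750
  d_2 = (-0.20)·625 + (+0.80)·225 = 55.000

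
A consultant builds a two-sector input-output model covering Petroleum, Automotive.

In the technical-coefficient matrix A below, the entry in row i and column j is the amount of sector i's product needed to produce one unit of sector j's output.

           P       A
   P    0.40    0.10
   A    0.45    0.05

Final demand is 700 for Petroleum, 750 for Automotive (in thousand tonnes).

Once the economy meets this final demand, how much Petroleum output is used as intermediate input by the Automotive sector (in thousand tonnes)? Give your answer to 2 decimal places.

I − A =
  [   0.60    -0.10]
  [  -0.45     0.95]
det(I−A) = (0.60)(0.95) − (-0.10)(-0.45) = 0.5250
adj(I−A) = [[0.95, 0.10], [0.45, 0.60]]
(I − A)⁻¹ = adj(I−A) / det(I−A) ≈
  [   1.8095     0.1905]
  [   0.8571     1.1429]
First solve x = (I − A)⁻¹ d = adj(I−A)·d / det(I−A); in particular x_A = (0.45·700 + 0.60·750) / 0.5250 = 765.00 / 0.5250 ≈ 1457.1429.
Intermediate flow from P to A: z_PA = a_PA · x_A = 0.10 × 765.00 / 0.5250 = 76.50 / 0.5250 ≈ 145.71.

z_PA = 145.71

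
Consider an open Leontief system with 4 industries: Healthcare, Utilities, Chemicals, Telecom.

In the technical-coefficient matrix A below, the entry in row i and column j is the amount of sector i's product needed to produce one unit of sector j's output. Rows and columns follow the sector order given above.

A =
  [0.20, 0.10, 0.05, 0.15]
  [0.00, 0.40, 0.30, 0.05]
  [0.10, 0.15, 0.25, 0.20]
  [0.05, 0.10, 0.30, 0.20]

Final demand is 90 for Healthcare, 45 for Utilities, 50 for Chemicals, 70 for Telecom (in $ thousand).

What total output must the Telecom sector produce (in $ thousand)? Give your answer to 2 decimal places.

I − A =
  [   0.80    -0.10    -0.05    -0.15]
  [   0.00     0.60    -0.30    -0.05]
  [  -0.10    -0.15     0.75    -0.20]
  [  -0.05    -0.10    -0.30     0.80]
Compute the cofactors C_ij = (−1)^(i+j)·(3×3 minor ij) of I−A; the adjugate is their transpose:
adj(I−A) = Cᵀ =
  [ 0.276000   0.079000   0.080750   0.076875]
  [ 0.030375   0.417375   0.201875   0.082250]
  [ 0.053875   0.121375   0.375250   0.111500]
  [ 0.041250   0.102625   0.171000   0.318000]
det(I−A) = Σ_j (I−A)_1j·C_1j = (0.80)(0.276000) + (-0.10)(0.030375) + (-0.05)(0.053875) + (-0.15)(0.041250) = 0.20888125
(I − A)⁻¹ = adj(I−A) / det(I−A) ≈
  [   1.3213     0.3782     0.3866     0.3680]
  [   0.1454     1.9981     0.9665     0.3938]
  [   0.2579     0.5811     1.7965     0.5338]
  [   0.1975     0.4913     0.8186     1.5224]
x = (I − A)⁻¹ d = adj(I−A)·d / det(I−A), with det(I−A) = 0.20888125:
  x_1 = (0.276000·90 + 0.079000·45 + 0.080750·50 + 0.076875·70) / 0.20888125 = 37.81375 / 0.20888125 ≈ 181.03
  x_2 = (0.030375·90 + 0.417375·45 + 0.201875·50 + 0.082250·70) / 0.20888125 = 37.366875 / 0.20888125 ≈ 178.89
  x_3 = (0.053875·90 + 0.121375·45 + 0.375250·50 + 0.111500·70) / 0.20888125 = 36.878125 / 0.20888125 ≈ 176.55
  x_4 = (0.041250·90 + 0.102625·45 + 0.171000·50 + 0.318000·70) / 0.20888125 = 39.140625 / 0.20888125 ≈ 187.38

x_4 = 187.38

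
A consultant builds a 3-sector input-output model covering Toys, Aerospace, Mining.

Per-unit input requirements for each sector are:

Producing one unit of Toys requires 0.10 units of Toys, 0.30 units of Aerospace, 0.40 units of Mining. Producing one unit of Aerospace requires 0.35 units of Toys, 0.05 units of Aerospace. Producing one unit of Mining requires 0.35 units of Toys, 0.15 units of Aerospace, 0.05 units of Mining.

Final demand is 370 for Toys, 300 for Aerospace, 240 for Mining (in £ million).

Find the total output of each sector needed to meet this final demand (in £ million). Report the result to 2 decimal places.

I − A =
  [   0.90    -0.35    -0.35]
  [  -0.30     0.95    -0.15]
  [  -0.40     0.00     0.95]
Cofactors of I−A, C_ij = (−1)^(i+j)·(minor ij) (rows/columns in the sector order above):
  C_11 = (0.95)(0.95) − (-0.15)(0.00) = 0.9025
  C_12 = −[(-0.30)(0.95) − (-0.15)(-0.40)] = 0.3450
  C_13 = (-0.30)(0.00) − (0.95)(-0.40) = 0.3800
  C_21 = −[(-0.35)(0.95) − (-0.35)(0.00)] = 0.3325
  C_22 = (0.90)(0.95) − (-0.35)(-0.40) = 0.7150
  C_23 = −[(0.90)(0.00) − (-0.35)(-0.40)] = 0.1400
  C_31 = (-0.35)(-0.15) − (-0.35)(0.95) = 0.3850
  C_32 = −[(0.90)(-0.15) − (-0.35)(-0.30)] = 0.2400
  C_33 = (0.90)(0.95) − (-0.35)(-0.30) = 0.7500
det(I−A) = Σ_j (I−A)_1j·C_1j = (0.90)(0.9025) + (-0.35)(0.3450) + (-0.35)(0.3800) = 0.5585
adj(I−A) = Cᵀ =
  [ 0.9025   0.3325   0.3850]
  [ 0.3450   0.7150   0.2400]
  [ 0.3800   0.1400   0.7500]
(I − A)⁻¹ = adj(I−A) / det(I−A) ≈
  [   1.6159     0.5953     0.6893]
  [   0.6177     1.2802     0.4297]
  [   0.6804     0.2507     1.3429]
x = (I − A)⁻¹ d = adj(I−A)·d / det(I−A), with det(I−A) = 0.5585:
  x_1 = (0.9025·370 + 0.3325·300 + 0.3850·240) / 0.5585 = 526.075 / 0.5585 ≈ 941.94
  x_2 = (0.3450·370 + 0.7150·300 + 0.2400·240) / 0.5585 = 399.75 / 0.5585 ≈ 715.76
  x_3 = (0.3800·370 + 0.1400·300 + 0.7500·240) / 0.5585 = 362.60 / 0.5585 ≈ 649.24

x_1 = 941.94, x_2 = 715.76, x_3 = 649.24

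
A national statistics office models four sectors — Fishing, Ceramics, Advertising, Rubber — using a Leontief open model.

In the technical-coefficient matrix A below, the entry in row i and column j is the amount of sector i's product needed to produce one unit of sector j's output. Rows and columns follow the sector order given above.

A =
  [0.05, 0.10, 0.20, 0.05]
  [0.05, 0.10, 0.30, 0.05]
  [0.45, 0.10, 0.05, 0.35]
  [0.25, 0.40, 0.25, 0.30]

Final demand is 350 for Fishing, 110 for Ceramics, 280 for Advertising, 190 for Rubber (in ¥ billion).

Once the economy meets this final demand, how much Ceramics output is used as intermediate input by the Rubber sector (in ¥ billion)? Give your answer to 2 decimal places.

z_CR = 67.59

I − A =
  [   0.95    -0.10    -0.20    -0.05]
  [  -0.05     0.90    -0.30    -0.05]
  [  -0.45    -0.10     0.95    -0.35]
  [  -0.25    -0.40    -0.25     0.70]
Compute the cofactors C_ij = (−1)^(i+j)·(3×3 minor ij) of I−A; the adjugate is their transpose:
adj(I−A) = Cᵀ =
  [ 0.436500   0.120000   0.161500   0.120500]
  [ 0.167125   0.450625   0.217750   0.153000]
  [ 0.365000   0.247500   0.562500   0.325000]
  [ 0.381750   0.388750   0.383000   0.683500]
det(I−A) = Σ_j (I−A)_1j·C_1j = (0.95)(0.436500) + (-0.10)(0.167125) + (-0.20)(0.365000) + (-0.05)(0.381750) = 0.305875
(I − A)⁻¹ = adj(I−A) / det(I−A) ≈
  [   1.4271     0.3923     0.5280     0.3940]
  [   0.5464     1.4732     0.7119     0.5002]
  [   1.1933     0.8092     1.8390     1.0625]
  [   1.2481     1.2709     1.2521     2.2346]
First solve x = (I − A)⁻¹ d = adj(I−A)·d / det(I−A); in particular x_R = (0.381750·350 + 0.388750·110 + 0.383000·280 + 0.683500·190) / 0.305875 = 413.48 / 0.305875 ≈ 1351.7940.
Intermediate flow from C to R: z_CR = a_CR · x_R = 0.05 × 413.48 / 0.305875 = 20.674 / 0.305875 ≈ 67.59.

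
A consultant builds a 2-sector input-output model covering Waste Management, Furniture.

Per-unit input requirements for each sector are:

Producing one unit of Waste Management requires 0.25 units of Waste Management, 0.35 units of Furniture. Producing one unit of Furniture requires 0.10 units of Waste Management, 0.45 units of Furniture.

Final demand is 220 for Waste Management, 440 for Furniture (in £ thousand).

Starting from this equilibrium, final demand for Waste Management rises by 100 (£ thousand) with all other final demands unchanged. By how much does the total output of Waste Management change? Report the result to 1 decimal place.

Δx_W = 145.7

I − A =
  [   0.75    -0.10]
  [  -0.35     0.55]
det(I−A) = (0.75)(0.55) − (-0.10)(-0.35) = 0.3775
adj(I−A) = [[0.55, 0.10], [0.35, 0.75]]
(I − A)⁻¹ = adj(I−A) / det(I−A) ≈
  [   1.4570     0.2649]
  [   0.9272     1.9868]
Δx = (I − A)⁻¹ Δd with Δd having +100 in the Waste Management component and 0 elsewhere.
So Δx_W = L_WW · (+100), where L_WW = adj(I−A)_WW / det(I−A) = 0.55 / 0.3775.
Δx_W = 0.55 × (+100) / 0.3775 = 55.00 / 0.3775 ≈ 145.7.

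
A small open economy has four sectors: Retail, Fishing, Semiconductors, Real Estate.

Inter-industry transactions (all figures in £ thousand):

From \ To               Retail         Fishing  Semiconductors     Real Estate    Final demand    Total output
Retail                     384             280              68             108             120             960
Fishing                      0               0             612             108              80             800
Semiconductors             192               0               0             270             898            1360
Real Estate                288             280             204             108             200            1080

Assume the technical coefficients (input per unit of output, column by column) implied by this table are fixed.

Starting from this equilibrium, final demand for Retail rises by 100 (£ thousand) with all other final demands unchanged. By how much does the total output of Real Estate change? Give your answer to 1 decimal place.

Technical coefficients a_ij = z_ij / X_j:
  a_11 = 384/960 = 0.40, a_21 = 0/960 = 0.00, a_31 = 192/960 = 0.20, a_41 = 288/960 = 0.30
  a_12 = 280/800 = 0.35, a_22 = 0/800 = 0.00, a_32 = 0/800 = 0.00, a_42 = 280/800 = 0.35
  a_13 = 68/1360 = 0.05, a_23 = 612/1360 = 0.45, a_33 = 0/1360 = 0.00, a_43 = 204/1360 = 0.15
  a_14 = 108/1080 = 0.10, a_24 = 108/1080 = 0.10, a_34 = 270/1080 = 0.25, a_44 = 108/1080 = 0.10
I − A =
  [   0.60    -0.35    -0.05    -0.10]
  [   0.00     1.00    -0.45    -0.10]
  [  -0.20     0.00     1.00    -0.25]
  [  -0.30    -0.35    -0.15     0.90]
Compute the cofactors C_ij = (−1)^(i+j)·(3×3 minor ij) of I−A; the adjugate is their transpose:
adj(I−A) = Cᵀ =
  [ 0.788125   0.341250   0.221000   0.186875]
  [ 0.147750   0.471750   0.240000   0.135500]
  [ 0.248000   0.148750   0.478500   0.177000]
  [ 0.361500   0.322000   0.246750   0.558500]
det(I−A) = Σ_j (I−A)_1j·C_1j = (0.60)(0.788125) + (-0.35)(0.147750) + (-0.05)(0.248000) + (-0.10)(0.361500) = 0.3726125
(I − A)⁻¹ = adj(I−A) / det(I−A) ≈
  [   2.1151     0.9158     0.5931     0.5015]
  [   0.3965     1.2661     0.6441     0.3636]
  [   0.6656     0.3992     1.2842     0.4750]
  [   0.9702     0.8642     0.6622     1.4989]
Δx = (I − A)⁻¹ Δd with Δd having +100 in the Retail component and 0 elsewhere.
So Δx_4 = L_41 · (+100), where L_41 = adj(I−A)_41 / det(I−A) = 0.361500 / 0.3726125.
Δx_4 = 0.361500 × (+100) / 0.3726125 = 36.15 / 0.3726125 ≈ 97.0.

Δx_4 = 97.0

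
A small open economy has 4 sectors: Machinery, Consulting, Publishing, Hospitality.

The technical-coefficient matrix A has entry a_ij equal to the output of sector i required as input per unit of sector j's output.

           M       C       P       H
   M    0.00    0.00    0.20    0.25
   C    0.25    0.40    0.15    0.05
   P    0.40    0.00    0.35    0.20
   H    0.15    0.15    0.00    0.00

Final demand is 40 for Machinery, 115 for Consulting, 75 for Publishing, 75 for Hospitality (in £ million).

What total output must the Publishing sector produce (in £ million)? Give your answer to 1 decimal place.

x_P = 233.4

I − A =
  [   1.00     0.00    -0.20    -0.25]
  [  -0.25     0.60    -0.15    -0.05]
  [  -0.40     0.00     0.65    -0.20]
  [  -0.15    -0.15     0.00     1.00]
Compute the cofactors C_ij = (−1)^(i+j)·(3×3 minor ij) of I−A; the adjugate is their transpose:
adj(I−A) = Cᵀ =
  [ 0.380625   0.030375   0.124125   0.121500]
  [ 0.231875   0.539625   0.195875   0.124125]
  [ 0.262500   0.045000   0.560625   0.180000]
  [ 0.091875   0.085500   0.048000   0.342000]
det(I−A) = Σ_j (I−A)_1j·C_1j = (1.00)(0.380625) + (0.00)(0.231875) + (-0.20)(0.262500) + (-0.25)(0.091875) = 0.30515625
(I − A)⁻¹ = adj(I−A) / det(I−A) ≈
  [   1.2473     0.0995     0.4068     0.3982]
  [   0.7599     1.7684     0.6419     0.4068]
  [   0.8602     0.1475     1.8372     0.5899]
  [   0.3011     0.2802     0.1573     1.1207]
x = (I − A)⁻¹ d = adj(I−A)·d / det(I−A), with det(I−A) = 0.30515625:
  x_M = (0.380625·40 + 0.030375·115 + 0.124125·75 + 0.121500·75) / 0.30515625 = 37.14 / 0.30515625 ≈ 121.7
  x_C = (0.231875·40 + 0.539625·115 + 0.195875·75 + 0.124125·75) / 0.30515625 = 95.331875 / 0.30515625 ≈ 312.4
  x_P = (0.262500·40 + 0.045000·115 + 0.560625·75 + 0.180000·75) / 0.30515625 = 71.221875 / 0.30515625 ≈ 233.4
  x_H = (0.091875·40 + 0.085500·115 + 0.048000·75 + 0.342000·75) / 0.30515625 = 42.7575 / 0.30515625 ≈ 140.1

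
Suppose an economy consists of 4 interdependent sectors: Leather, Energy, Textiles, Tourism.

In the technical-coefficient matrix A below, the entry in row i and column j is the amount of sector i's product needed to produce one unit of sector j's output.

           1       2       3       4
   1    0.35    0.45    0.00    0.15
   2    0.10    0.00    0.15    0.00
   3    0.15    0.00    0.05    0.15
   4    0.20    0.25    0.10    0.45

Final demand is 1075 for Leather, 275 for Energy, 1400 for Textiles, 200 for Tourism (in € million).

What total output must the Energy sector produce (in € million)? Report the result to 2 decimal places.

x_2 = 891.23

I − A =
  [   0.65    -0.45     0.00    -0.15]
  [  -0.10     1.00    -0.15     0.00]
  [  -0.15     0.00     0.95    -0.15]
  [  -0.20    -0.25    -0.10     0.55]
Compute the cofactors C_ij = (−1)^(i+j)·(3×3 minor ij) of I−A; the adjugate is their transpose:
adj(I−A) = Cᵀ =
  [ 0.501875   0.264000   0.057750   0.152625]
  [ 0.067625   0.299125   0.050625   0.032250]
  [ 0.116250   0.080625   0.299000   0.113250]
  [ 0.234375   0.246625   0.098375   0.564625]
det(I−A) = Σ_j (I−A)_1j·C_1j = (0.65)(0.501875) + (-0.45)(0.067625) + (0.00)(0.116250) + (-0.15)(0.234375) = 0.26063125
(I − A)⁻¹ = adj(I−A) / det(I−A) ≈
  [   1.9256     1.0129     0.2216     0.5856]
  [   0.2595     1.1477     0.1942     0.1237]
  [   0.4460     0.3093     1.1472     0.4345]
  [   0.8993     0.9463     0.3774     2.1664]
x = (I − A)⁻¹ d = adj(I−A)·d / det(I−A), with det(I−A) = 0.26063125:
  x_1 = (0.501875·1075 + 0.264000·275 + 0.057750·1400 + 0.152625·200) / 0.26063125 = 723.490625 / 0.26063125 ≈ 2775.92
  x_2 = (0.067625·1075 + 0.299125·275 + 0.050625·1400 + 0.032250·200) / 0.26063125 = 232.28125 / 0.26063125 ≈ 891.23
  x_3 = (0.116250·1075 + 0.080625·275 + 0.299000·1400 + 0.113250·200) / 0.26063125 = 588.390625 / 0.26063125 ≈ 2257.56
  x_4 = (0.234375·1075 + 0.246625·275 + 0.098375·1400 + 0.564625·200) / 0.26063125 = 570.425 / 0.26063125 ≈ 2188.63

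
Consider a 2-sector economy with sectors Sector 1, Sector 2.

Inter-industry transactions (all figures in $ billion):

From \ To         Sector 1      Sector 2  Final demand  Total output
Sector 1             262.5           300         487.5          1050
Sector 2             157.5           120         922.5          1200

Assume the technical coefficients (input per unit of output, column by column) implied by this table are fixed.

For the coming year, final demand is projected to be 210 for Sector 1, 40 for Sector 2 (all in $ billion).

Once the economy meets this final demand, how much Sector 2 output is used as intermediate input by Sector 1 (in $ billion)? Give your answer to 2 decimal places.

z_21 = 46.82

Technical coefficients a_ij = z_ij / X_j:
  a_11 = 262.5/1050 = 0.25, a_21 = 157.5/1050 = 0.15
  a_12 = 300/1200 = 0.25, a_22 = 120/1200 = 0.10
I − A =
  [   0.75    -0.25]
  [  -0.15     0.90]
det(I−A) = (0.75)(0.90) − (-0.25)(-0.15) = 0.6375
adj(I−A) = [[0.90, 0.25], [0.15, 0.75]]
(I − A)⁻¹ = adj(I−A) / det(I−A) ≈
  [   1.4118     0.3922]
  [   0.2353     1.1765]
First solve x = (I − A)⁻¹ d = adj(I−A)·d / det(I−A); in particular x_1 = (0.90·210 + 0.25·40) / 0.6375 = 199.00 / 0.6375 ≈ 312.1569.
Intermediate flow from 2 to 1: z_21 = a_21 · x_1 = 0.15 × 199.00 / 0.6375 = 29.85 / 0.6375 ≈ 46.82.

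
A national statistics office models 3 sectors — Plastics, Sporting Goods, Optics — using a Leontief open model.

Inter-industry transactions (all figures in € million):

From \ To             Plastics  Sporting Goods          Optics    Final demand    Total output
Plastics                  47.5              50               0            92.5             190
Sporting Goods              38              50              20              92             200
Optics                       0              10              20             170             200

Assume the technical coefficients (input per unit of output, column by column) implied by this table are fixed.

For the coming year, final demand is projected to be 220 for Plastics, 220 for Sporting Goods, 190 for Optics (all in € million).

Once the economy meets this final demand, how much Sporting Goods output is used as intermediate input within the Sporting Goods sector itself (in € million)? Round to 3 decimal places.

z_22 = 110.574

Technical coefficients a_ij = z_ij / X_j:
  a_11 = 47.5/190 = 0.25, a_21 = 38/190 = 0.20, a_31 = 0/190 = 0.00
  a_12 = 50/200 = 0.25, a_22 = 50/200 = 0.25, a_32 = 10/200 = 0.05
  a_13 = 0/200 = 0.00, a_23 = 20/200 = 0.10, a_33 = 20/200 = 0.10
I − A =
  [   0.75    -0.25     0.00]
  [  -0.20     0.75    -0.10]
  [   0.00    -0.05     0.90]
Cofactors of I−A, C_ij = (−1)^(i+j)·(minor ij) (rows/columns in the sector order above):
  C_11 = (0.75)(0.90) − (-0.10)(-0.05) = 0.6700
  C_12 = −[(-0.20)(0.90) − (-0.10)(0.00)] = 0.1800
  C_13 = (-0.20)(-0.05) − (0.75)(0.00) = 0.0100
  C_21 = −[(-0.25)(0.90) − (0.00)(-0.05)] = 0.2250
  C_22 = (0.75)(0.90) − (0.00)(0.00) = 0.6750
  C_23 = −[(0.75)(-0.05) − (-0.25)(0.00)] = 0.0375
  C_31 = (-0.25)(-0.10) − (0.00)(0.75) = 0.0250
  C_32 = −[(0.75)(-0.10) − (0.00)(-0.20)] = 0.0750
  C_33 = (0.75)(0.75) − (-0.25)(-0.20) = 0.5125
det(I−A) = Σ_j (I−A)_1j·C_1j = (0.75)(0.6700) + (-0.25)(0.1800) + (0.00)(0.0100) = 0.4575
adj(I−A) = Cᵀ =
  [ 0.6700   0.2250   0.0250]
  [ 0.1800   0.6750   0.0750]
  [ 0.0100   0.0375   0.5125]
(I − A)⁻¹ = adj(I−A) / det(I−A) ≈
  [   1.4645     0.4918     0.0546]
  [   0.3934     1.4754     0.1639]
  [   0.0219     0.0820     1.1202]
First solve x = (I − A)⁻¹ d = adj(I−A)·d / det(I−A); in particular x_2 = (0.1800·220 + 0.6750·220 + 0.0750·190) / 0.4575 = 202.35 / 0.4575 ≈ 442.29508.
Intermediate flow from 2 to 2: z_22 = a_22 · x_2 = 0.25 × 202.35 / 0.4575 = 50.5875 / 0.4575 ≈ 110.574.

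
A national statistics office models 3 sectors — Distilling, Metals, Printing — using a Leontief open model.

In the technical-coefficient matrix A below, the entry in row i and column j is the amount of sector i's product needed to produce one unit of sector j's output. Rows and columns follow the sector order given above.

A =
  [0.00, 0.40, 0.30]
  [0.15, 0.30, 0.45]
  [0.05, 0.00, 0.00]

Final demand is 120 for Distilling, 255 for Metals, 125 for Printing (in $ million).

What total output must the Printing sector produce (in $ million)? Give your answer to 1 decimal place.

I − A =
  [   1.00    -0.40    -0.30]
  [  -0.15     0.70    -0.45]
  [  -0.05     0.00     1.00]
Cofactors of I−A, C_ij = (−1)^(i+j)·(minor ij) (rows/columns in the sector order above):
  C_11 = (0.70)(1.00) − (-0.45)(0.00) = 0.7000
  C_12 = −[(-0.15)(1.00) − (-0.45)(-0.05)] = 0.1725
  C_13 = (-0.15)(0.00) − (0.70)(-0.05) = 0.0350
  C_21 = −[(-0.40)(1.00) − (-0.30)(0.00)] = 0.4000
  C_22 = (1.00)(1.00) − (-0.30)(-0.05) = 0.9850
  C_23 = −[(1.00)(0.00) − (-0.40)(-0.05)] = 0.0200
  C_31 = (-0.40)(-0.45) − (-0.30)(0.70) = 0.3900
  C_32 = −[(1.00)(-0.45) − (-0.30)(-0.15)] = 0.4950
  C_33 = (1.00)(0.70) − (-0.40)(-0.15) = 0.6400
det(I−A) = Σ_j (I−A)_1j·C_1j = (1.00)(0.7000) + (-0.40)(0.1725) + (-0.30)(0.0350) = 0.6205
adj(I−A) = Cᵀ =
  [ 0.7000   0.4000   0.3900]
  [ 0.1725   0.9850   0.4950]
  [ 0.0350   0.0200   0.6400]
(I − A)⁻¹ = adj(I−A) / det(I−A) ≈
  [   1.1281     0.6446     0.6285]
  [   0.2780     1.5874     0.7977]
  [   0.0564     0.0322     1.0314]
x = (I − A)⁻¹ d = adj(I−A)·d / det(I−A), with det(I−A) = 0.6205:
  x_D = (0.7000·120 + 0.4000·255 + 0.3900·125) / 0.6205 = 234.75 / 0.6205 ≈ 378.3
  x_M = (0.1725·120 + 0.9850·255 + 0.4950·125) / 0.6205 = 333.75 / 0.6205 ≈ 537.9
  x_P = (0.0350·120 + 0.0200·255 + 0.6400·125) / 0.6205 = 89.30 / 0.6205 ≈ 143.9

x_P = 143.9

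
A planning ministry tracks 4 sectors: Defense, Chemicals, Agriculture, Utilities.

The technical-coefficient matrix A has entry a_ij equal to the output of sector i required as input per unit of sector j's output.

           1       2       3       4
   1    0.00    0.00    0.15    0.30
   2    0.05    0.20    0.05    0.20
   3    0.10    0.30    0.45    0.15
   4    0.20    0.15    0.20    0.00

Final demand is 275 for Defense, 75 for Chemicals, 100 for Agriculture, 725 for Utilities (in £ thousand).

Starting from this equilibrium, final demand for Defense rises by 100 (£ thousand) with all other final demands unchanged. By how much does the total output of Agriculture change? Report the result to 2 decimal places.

Δx_3 = 40.43

I − A =
  [   1.00     0.00    -0.15    -0.30]
  [  -0.05     0.80    -0.05    -0.20]
  [  -0.10    -0.30     0.55    -0.15]
  [  -0.20    -0.15    -0.20     1.00]
Compute the cofactors C_ij = (−1)^(i+j)·(3×3 minor ij) of I−A; the adjugate is their transpose:
adj(I−A) = Cᵀ =
  [ 0.371375   0.091125   0.165750   0.154500]
  [ 0.058500   0.461500   0.103500   0.125375]
  [ 0.129125   0.309000   0.719750   0.208500]
  [ 0.108875   0.149250   0.192625   0.410750]
det(I−A) = Σ_j (I−A)_1j·C_1j = (1.00)(0.371375) + (0.00)(0.058500) + (-0.15)(0.129125) + (-0.30)(0.108875) = 0.31934375
(I − A)⁻¹ = adj(I−A) / det(I−A) ≈
  [   1.1629     0.2854     0.5190     0.4838]
  [   0.1832     1.4452     0.3241     0.3926]
  [   0.4043     0.9676     2.2538     0.6529]
  [   0.3409     0.4674     0.6032     1.2862]
Δx = (I − A)⁻¹ Δd with Δd having +100 in the Defense component and 0 elsewhere.
So Δx_3 = L_31 · (+100), where L_31 = adj(I−A)_31 / det(I−A) = 0.129125 / 0.31934375.
Δx_3 = 0.129125 × (+100) / 0.31934375 = 12.9125 / 0.31934375 ≈ 40.43.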